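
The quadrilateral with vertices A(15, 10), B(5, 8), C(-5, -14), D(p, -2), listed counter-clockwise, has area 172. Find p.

Write out the shoelace sum; only the two edges meeting at D involve p:
2·Area = [((-5)·(-2) − p·(-14)) + (p·10 − 15·(-2))] + 40
       = 24·p + 80 = 344
⇒ p = 11.

11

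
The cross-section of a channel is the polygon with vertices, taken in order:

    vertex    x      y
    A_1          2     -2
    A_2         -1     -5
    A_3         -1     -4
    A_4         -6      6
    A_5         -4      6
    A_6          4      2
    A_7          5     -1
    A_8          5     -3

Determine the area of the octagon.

Apply Gauss's area formula: 2A = Σ (x_i·y_{i+1} − x_{i+1}·y_i), indices taken mod 8.
Σ = (-12) + (-1) + (-30) + (-12) + (-32) + (-14) + (-10) + (-4) = -115
Area = |Σ|/2 = 57.5.

57.5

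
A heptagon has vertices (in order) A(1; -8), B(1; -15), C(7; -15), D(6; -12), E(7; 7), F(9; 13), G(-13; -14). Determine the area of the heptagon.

Apply the shoelace (surveyor's) formula: 2A = Σ (x_i·y_{i+1} − x_{i+1}·y_i), indices taken mod 7.
Σ = (-7) + (90) + (6) + (126) + (28) + (43) + (118) = 404
Area = |Σ|/2 = 202.

202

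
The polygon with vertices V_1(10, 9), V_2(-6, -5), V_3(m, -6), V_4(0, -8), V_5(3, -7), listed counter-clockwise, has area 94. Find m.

-9

The doubled signed area Σ (x_i y_{i+1} − x_{i+1} y_i) is linear in m.
With m=0 it equals 161; the coefficient of m is -3 (from the two edges through V_3).
So -3·m + 161 = 2·94 = 188 ⇒ m = -9.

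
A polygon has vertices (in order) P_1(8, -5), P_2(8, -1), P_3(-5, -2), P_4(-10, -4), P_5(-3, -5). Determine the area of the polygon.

Apply the surveyor's formula: 2A = Σ (x_i·y_{i+1} − x_{i+1}·y_i), indices taken mod 5.
P_1→P_2: (8)(-1) − (8)(-5) = 32
P_2→P_3: (8)(-2) − (-5)(-1) = -21
P_3→P_4: (-5)(-4) − (-10)(-2) = 0
P_4→P_5: (-10)(-5) − (-3)(-4) = 38
P_5→P_1: (-3)(-5) − (8)(-5) = 55
Σ = 104
Area = |Σ|/2 = 52.

52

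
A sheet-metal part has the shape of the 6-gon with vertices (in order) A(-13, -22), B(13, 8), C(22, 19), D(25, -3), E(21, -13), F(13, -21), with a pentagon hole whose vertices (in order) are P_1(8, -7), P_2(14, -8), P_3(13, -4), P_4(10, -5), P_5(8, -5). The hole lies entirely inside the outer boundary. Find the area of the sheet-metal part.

Outer boundary:
Σ = (182) + (71) + (-541) + (-262) + (-272) + (-559) = -1381
Area = |Σ|/2 = 690.5.
Hole:
Apply Gauss's area formula: 2A = Σ (x_i·y_{i+1} − x_{i+1}·y_i), indices taken mod 5.
P_1→P_2: (8)(-8) − (14)(-7) = 34
P_2→P_3: (14)(-4) − (13)(-8) = 48
P_3→P_4: (13)(-5) − (10)(-4) = -25
P_4→P_5: (10)(-5) − (8)(-5) = -10
P_5→P_1: (8)(-7) − (8)(-5) = -16
Σ = 31
Area = |Σ|/2 = 15.5.
Net area = 690.5 − 15.5 = 675.

675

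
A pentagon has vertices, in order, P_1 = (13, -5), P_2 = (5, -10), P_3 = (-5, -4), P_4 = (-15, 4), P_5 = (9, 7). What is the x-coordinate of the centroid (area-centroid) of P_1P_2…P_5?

29/19

Apply Gauss's area formula. First the cross-terms c_i = x_i·y_{i+1} − x_{i+1}·y_i:
  -105, -70, -80, -141, -136  ⇒  2A = -532, A = -266.
Then Σ (x_i + x_{i+1})·c_i = -2436, so x̄ = -2436 / (6·(-266)) = 29/19.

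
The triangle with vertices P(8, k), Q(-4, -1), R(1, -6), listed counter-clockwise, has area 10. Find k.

-9

The doubled signed area Σ (x_i y_{i+1} − x_{i+1} y_i) is linear in k.
With k=0 it equals 65; the coefficient of k is 5 (from the two edges through P).
So 5·k + 65 = 2·10 = 20 ⇒ k = -9.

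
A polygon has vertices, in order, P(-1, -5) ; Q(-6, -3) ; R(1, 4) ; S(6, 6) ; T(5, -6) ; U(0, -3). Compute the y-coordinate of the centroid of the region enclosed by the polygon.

Apply the shoelace formula. First the cross-terms c_i = x_i·y_{i+1} − x_{i+1}·y_i:
  -27, -21, -18, -66, -15, -3  ⇒  2A = -150, A = -75.
Then Σ (y_i + y_{i+1})·c_i = 174, so ȳ = 174 / (6·(-75)) = -29/75.

-29/75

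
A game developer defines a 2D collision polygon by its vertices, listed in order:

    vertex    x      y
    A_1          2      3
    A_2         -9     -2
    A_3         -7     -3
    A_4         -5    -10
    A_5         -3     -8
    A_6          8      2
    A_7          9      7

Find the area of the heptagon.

105

Σ = (23) + (13) + (55) + (10) + (58) + (38) + (13) = 210
Area = |Σ|/2 = 105.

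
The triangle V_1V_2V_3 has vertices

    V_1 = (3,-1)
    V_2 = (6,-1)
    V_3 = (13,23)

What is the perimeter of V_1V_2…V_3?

|V_1V_2| = √((3)² + (0)²) = √9 = 3
|V_2V_3| = √((7)² + (24)²) = √625 = 25
|V_3V_1| = √((-10)² + (-24)²) = √676 = 26
Perimeter = 3 + 25 + 26 = 54.

54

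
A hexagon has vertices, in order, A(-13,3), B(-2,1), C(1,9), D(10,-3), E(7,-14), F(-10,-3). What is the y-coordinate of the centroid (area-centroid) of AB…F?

-332/117

Apply the shoelace formula. First the cross-terms c_i = x_i·y_{i+1} − x_{i+1}·y_i:
  -7, -19, -93, -119, -161, -69  ⇒  2A = -468, A = -234.
Then Σ (y_i + y_{i+1})·c_i = 3984, so ȳ = 3984 / (6·(-234)) = -332/117.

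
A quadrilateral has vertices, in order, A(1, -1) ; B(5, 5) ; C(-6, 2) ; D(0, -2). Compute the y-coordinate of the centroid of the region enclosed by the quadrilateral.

157/96

Apply the shoelace formula. First the cross-terms c_i = x_i·y_{i+1} − x_{i+1}·y_i:
  10, 40, 12, 2  ⇒  2A = 64, A = 32.
Then Σ (y_i + y_{i+1})·c_i = 314, so ȳ = 314 / (6·32) = 157/96.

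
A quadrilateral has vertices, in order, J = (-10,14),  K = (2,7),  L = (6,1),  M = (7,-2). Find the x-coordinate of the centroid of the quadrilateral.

Apply the shoelace formula. First the cross-terms c_i = x_i·y_{i+1} − x_{i+1}·y_i:
  -98, -40, -19, 78  ⇒  2A = -79, A = -39.5.
Then Σ (x_i + x_{i+1})·c_i = -17, so x̄ = -17 / (6·(-39.5)) = 17/237.

17/237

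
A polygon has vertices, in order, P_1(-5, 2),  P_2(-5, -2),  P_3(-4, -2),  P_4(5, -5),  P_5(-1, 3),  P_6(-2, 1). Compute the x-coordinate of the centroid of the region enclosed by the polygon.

-5/6

Apply the shoelace formula. First the cross-terms c_i = x_i·y_{i+1} − x_{i+1}·y_i:
  20, 2, 30, 10, 5, 1  ⇒  2A = 68, A = 34.
Then Σ (x_i + x_{i+1})·c_i = -170, so x̄ = -170 / (6·34) = -5/6.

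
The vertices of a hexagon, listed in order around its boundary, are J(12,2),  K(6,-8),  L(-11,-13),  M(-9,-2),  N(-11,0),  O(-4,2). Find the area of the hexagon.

Apply Gauss's area formula: 2A = Σ (x_i·y_{i+1} − x_{i+1}·y_i), indices taken mod 6.
Σ = (-108) + (-166) + (-95) + (-22) + (-22) + (-32) = -445
Area = |Σ|/2 = 222.5.

222.5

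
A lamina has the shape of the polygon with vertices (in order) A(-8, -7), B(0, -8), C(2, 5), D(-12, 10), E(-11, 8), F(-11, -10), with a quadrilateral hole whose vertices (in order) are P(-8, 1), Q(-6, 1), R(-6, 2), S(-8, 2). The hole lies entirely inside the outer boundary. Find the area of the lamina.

Outer boundary:
Apply the surveyor's formula: 2A = Σ (x_i·y_{i+1} − x_{i+1}·y_i), indices taken mod 6.
Cross-terms: 64, 16, 80, 14, 198, -3  ⇒  Σ = 369
Area = |Σ|/2 = 184.5.
Hole:
Cross-terms: -2, -6, 4, 8  ⇒  Σ = 4
Area = |Σ|/2 = 2.
Net area = 184.5 − 2 = 182.5.

182.5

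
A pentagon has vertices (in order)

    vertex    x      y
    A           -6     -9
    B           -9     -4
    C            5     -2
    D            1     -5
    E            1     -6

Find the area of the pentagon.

44

A→B: (-6)(-4) − (-9)(-9) = -57
B→C: (-9)(-2) − (5)(-4) = 38
C→D: (5)(-5) − (1)(-2) = -23
D→E: (1)(-6) − (1)(-5) = -1
E→A: (1)(-9) − (-6)(-6) = -45
Σ = -88
Area = |Σ|/2 = 44.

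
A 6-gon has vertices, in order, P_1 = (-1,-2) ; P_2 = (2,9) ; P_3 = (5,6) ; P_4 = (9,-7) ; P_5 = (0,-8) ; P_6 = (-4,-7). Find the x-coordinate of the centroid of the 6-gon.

669/230

Apply Gauss's area formula. First the cross-terms c_i = x_i·y_{i+1} − x_{i+1}·y_i:
  -5, -33, -89, -72, -32, 1  ⇒  2A = -230, A = -115.
Then Σ (x_i + x_{i+1})·c_i = -2007, so x̄ = -2007 / (6·(-115)) = 669/230.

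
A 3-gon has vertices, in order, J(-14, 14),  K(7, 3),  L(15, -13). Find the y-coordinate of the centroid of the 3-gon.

4/3

Apply the shoelace (surveyor's) formula. First the cross-terms c_i = x_i·y_{i+1} − x_{i+1}·y_i:
  -140, -136, 28  ⇒  2A = -248, A = -124.
Then Σ (y_i + y_{i+1})·c_i = -992, so ȳ = -992 / (6·(-124)) = 4/3.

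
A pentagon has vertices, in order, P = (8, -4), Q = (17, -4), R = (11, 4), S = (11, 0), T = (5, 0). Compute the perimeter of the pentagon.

34

|PQ| = √((9)² + (0)²) = √81 = 9
|QR| = √((-6)² + (8)²) = √100 = 10
|RS| = √((0)² + (-4)²) = √16 = 4
|ST| = √((-6)² + (0)²) = √36 = 6
|TP| = √((3)² + (-4)²) = √25 = 5
Perimeter = 9 + 10 + 4 + 6 + 5 = 34.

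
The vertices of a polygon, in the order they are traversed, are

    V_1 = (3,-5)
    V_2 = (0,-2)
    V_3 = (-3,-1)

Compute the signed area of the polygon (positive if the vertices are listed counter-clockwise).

Apply the shoelace (surveyor's) formula: 2A = Σ (x_i·y_{i+1} − x_{i+1}·y_i), indices taken mod 3.
Cross-terms: -6, -6, 18  ⇒  Σ = 6
Signed area = Σ/2 = 3 (positive ⇒ counter-clockwise traversal).

3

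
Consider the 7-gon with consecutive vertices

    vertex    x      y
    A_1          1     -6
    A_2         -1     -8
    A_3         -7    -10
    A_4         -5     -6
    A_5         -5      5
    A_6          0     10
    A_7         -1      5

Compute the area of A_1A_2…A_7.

Apply the surveyor's formula: 2A = Σ (x_i·y_{i+1} − x_{i+1}·y_i), indices taken mod 7.
Cross-terms: -14, -46, -8, -55, -50, 10, 1  ⇒  Σ = -162
Area = |Σ|/2 = 81.

81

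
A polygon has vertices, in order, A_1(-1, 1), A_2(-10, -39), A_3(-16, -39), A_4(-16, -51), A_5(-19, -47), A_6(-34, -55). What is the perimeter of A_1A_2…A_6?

|A_1A_2| = √((-9)² + (-40)²) = √1681 = 41
|A_2A_3| = √((-6)² + (0)²) = √36 = 6
|A_3A_4| = √((0)² + (-12)²) = √144 = 12
|A_4A_5| = √((-3)² + (4)²) = √25 = 5
|A_5A_6| = √((-15)² + (-8)²) = √289 = 17
|A_6A_1| = √((33)² + (56)²) = √4225 = 65
Perimeter = 41 + 6 + 12 + 5 + 17 + 65 = 146.

146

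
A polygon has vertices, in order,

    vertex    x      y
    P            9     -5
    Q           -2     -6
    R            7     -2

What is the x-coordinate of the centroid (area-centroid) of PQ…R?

14/3

Apply the shoelace (surveyor's) formula. First the cross-terms c_i = x_i·y_{i+1} − x_{i+1}·y_i:
  -64, 46, -17  ⇒  2A = -35, A = -17.5.
Then Σ (x_i + x_{i+1})·c_i = -490, so x̄ = -490 / (6·(-17.5)) = 14/3.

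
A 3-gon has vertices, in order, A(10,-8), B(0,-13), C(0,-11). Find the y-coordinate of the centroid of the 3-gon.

Apply the shoelace (surveyor's) formula. First the cross-terms c_i = x_i·y_{i+1} − x_{i+1}·y_i:
  -130, 0, 110  ⇒  2A = -20, A = -10.
Then Σ (y_i + y_{i+1})·c_i = 640, so ȳ = 640 / (6·(-10)) = -32/3.

-32/3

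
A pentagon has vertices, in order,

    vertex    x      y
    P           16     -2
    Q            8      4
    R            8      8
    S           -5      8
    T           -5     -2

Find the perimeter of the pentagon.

58

|PQ| = √((-8)² + (6)²) = √100 = 10
|QR| = √((0)² + (4)²) = √16 = 4
|RS| = √((-13)² + (0)²) = √169 = 13
|ST| = √((0)² + (-10)²) = √100 = 10
|TP| = √((21)² + (0)²) = √441 = 21
Perimeter = 10 + 4 + 13 + 10 + 21 = 58.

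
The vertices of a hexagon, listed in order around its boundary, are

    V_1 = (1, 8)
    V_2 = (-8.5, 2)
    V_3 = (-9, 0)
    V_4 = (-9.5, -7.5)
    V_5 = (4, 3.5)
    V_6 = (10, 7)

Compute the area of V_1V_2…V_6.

Σ = (70) + (18) + (67.5) + (-3.25) + (-7) + (73) = 218.25
Area = |Σ|/2 = 109.125.

109.125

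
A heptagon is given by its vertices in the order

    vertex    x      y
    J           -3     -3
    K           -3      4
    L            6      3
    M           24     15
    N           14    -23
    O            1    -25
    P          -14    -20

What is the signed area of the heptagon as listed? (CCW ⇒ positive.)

Σ = (-21) + (-33) + (18) + (-762) + (-327) + (-370) + (-18) = -1513
Signed area = Σ/2 = -756.5 (negative ⇒ clockwise traversal).

-756.5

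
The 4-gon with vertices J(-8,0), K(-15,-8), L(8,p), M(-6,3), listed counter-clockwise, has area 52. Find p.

8

Write out the shoelace sum; only the two edges meeting at L involve p:
2·Area = [((-15)·p − 8·(-8)) + (8·3 − (-6)·p)] + 88
       = -9·p + 176 = 104
⇒ p = 8.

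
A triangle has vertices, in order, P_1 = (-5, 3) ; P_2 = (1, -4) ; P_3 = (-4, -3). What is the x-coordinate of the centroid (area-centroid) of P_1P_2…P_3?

Apply the shoelace formula. First the cross-terms c_i = x_i·y_{i+1} − x_{i+1}·y_i:
  17, -19, -27  ⇒  2A = -29, A = -14.5.
Then Σ (x_i + x_{i+1})·c_i = 232, so x̄ = 232 / (6·(-14.5)) = -8/3.

-8/3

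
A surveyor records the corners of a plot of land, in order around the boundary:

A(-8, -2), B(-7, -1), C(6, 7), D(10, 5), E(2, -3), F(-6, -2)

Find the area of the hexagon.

77.5

A→B: (-8)(-1) − (-7)(-2) = -6
B→C: (-7)(7) − (6)(-1) = -43
C→D: (6)(5) − (10)(7) = -40
D→E: (10)(-3) − (2)(5) = -40
E→F: (2)(-2) − (-6)(-3) = -22
F→A: (-6)(-2) − (-8)(-2) = -4
Σ = -155
Area = |Σ|/2 = 77.5.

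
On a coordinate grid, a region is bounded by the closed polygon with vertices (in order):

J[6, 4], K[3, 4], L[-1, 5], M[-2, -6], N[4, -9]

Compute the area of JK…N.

79.5

Σ = (12) + (19) + (16) + (42) + (70) = 159
Area = |Σ|/2 = 79.5.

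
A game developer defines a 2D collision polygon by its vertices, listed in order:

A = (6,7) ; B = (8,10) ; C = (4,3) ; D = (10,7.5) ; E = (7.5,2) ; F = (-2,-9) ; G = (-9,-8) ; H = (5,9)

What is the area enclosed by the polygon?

Apply the shoelace (surveyor's) formula: 2A = Σ (x_i·y_{i+1} − x_{i+1}·y_i), indices taken mod 8.
Cross-terms: 4, -16, 0, -36.25, -63.5, -65, -41, -19  ⇒  Σ = -236.75
Area = |Σ|/2 = 118.375.

118.375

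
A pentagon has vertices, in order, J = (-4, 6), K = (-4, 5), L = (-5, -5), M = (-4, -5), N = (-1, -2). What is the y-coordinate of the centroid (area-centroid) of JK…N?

Apply the shoelace formula. First the cross-terms c_i = x_i·y_{i+1} − x_{i+1}·y_i:
  4, 45, 5, 3, -14  ⇒  2A = 43, A = 21.5.
Then Σ (y_i + y_{i+1})·c_i = -83, so ȳ = -83 / (6·21.5) = -83/129.

-83/129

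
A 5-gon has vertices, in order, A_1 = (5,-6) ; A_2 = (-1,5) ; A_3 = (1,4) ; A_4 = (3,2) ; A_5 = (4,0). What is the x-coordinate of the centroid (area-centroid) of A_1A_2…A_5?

59/24

Apply the surveyor's formula. First the cross-terms c_i = x_i·y_{i+1} − x_{i+1}·y_i:
  19, -9, -10, -8, -24  ⇒  2A = -32, A = -16.
Then Σ (x_i + x_{i+1})·c_i = -236, so x̄ = -236 / (6·(-16)) = 59/24.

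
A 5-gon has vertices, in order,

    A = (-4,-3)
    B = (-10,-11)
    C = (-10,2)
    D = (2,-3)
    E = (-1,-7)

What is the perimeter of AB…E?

|AB| = √((-6)² + (-8)²) = √100 = 10
|BC| = √((0)² + (13)²) = √169 = 13
|CD| = √((12)² + (-5)²) = √169 = 13
|DE| = √((-3)² + (-4)²) = √25 = 5
|EA| = √((-3)² + (4)²) = √25 = 5
Perimeter = 10 + 13 + 13 + 5 + 5 = 46.

46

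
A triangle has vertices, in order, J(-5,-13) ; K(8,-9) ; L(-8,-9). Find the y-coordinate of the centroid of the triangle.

Apply Gauss's area formula. First the cross-terms c_i = x_i·y_{i+1} − x_{i+1}·y_i:
  149, -144, 59  ⇒  2A = 64, A = 32.
Then Σ (y_i + y_{i+1})·c_i = -1984, so ȳ = -1984 / (6·32) = -31/3.

-31/3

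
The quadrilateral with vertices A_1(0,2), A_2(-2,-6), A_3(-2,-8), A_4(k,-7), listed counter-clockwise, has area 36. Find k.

5

The doubled signed area Σ (x_i y_{i+1} − x_{i+1} y_i) is linear in k.
With k=0 it equals 22; the coefficient of k is 10 (from the two edges through A_4).
So 10·k + 22 = 2·36 = 72 ⇒ k = 5.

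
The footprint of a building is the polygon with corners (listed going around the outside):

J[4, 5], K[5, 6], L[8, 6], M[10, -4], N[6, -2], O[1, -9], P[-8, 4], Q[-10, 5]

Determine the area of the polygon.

Apply the shoelace formula: 2A = Σ (x_i·y_{i+1} − x_{i+1}·y_i), indices taken mod 8.
Σ = (-1) + (-18) + (-92) + (4) + (-52) + (-68) + (0) + (-70) = -297
Area = |Σ|/2 = 148.5.

148.5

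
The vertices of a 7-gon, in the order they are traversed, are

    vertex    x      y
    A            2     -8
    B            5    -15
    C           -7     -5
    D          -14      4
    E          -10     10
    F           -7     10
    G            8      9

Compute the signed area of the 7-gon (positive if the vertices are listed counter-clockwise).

Apply the surveyor's formula: 2A = Σ (x_i·y_{i+1} − x_{i+1}·y_i), indices taken mod 7.
Cross-terms: 10, -130, -98, -100, -30, -143, -82  ⇒  Σ = -573
Signed area = Σ/2 = -286.5 (negative ⇒ clockwise traversal).

-286.5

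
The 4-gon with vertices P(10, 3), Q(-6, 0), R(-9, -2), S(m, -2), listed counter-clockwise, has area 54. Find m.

8

Write out the shoelace sum; only the two edges meeting at S involve m:
2·Area = [((-9)·(-2) − m·(-2)) + (m·3 − 10·(-2))] + 30
       = 5·m + 68 = 108
⇒ m = 8.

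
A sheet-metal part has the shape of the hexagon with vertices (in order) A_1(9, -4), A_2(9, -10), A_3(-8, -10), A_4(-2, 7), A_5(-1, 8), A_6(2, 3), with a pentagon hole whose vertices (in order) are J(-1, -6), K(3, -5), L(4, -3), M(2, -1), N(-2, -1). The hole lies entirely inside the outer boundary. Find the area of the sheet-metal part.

Outer boundary:
Apply Gauss's area formula: 2A = Σ (x_i·y_{i+1} − x_{i+1}·y_i), indices taken mod 6.
A_1→A_2: (9)(-10) − (9)(-4) = -54
A_2→A_3: (9)(-10) − (-8)(-10) = -170
A_3→A_4: (-8)(7) − (-2)(-10) = -76
A_4→A_5: (-2)(8) − (-1)(7) = -9
A_5→A_6: (-1)(3) − (2)(8) = -19
A_6→A_1: (2)(-4) − (9)(3) = -35
Σ = -363
Area = |Σ|/2 = 181.5.
Hole:
Apply the shoelace (surveyor's) formula: 2A = Σ (x_i·y_{i+1} − x_{i+1}·y_i), indices taken mod 5.
J→K: (-1)(-5) − (3)(-6) = 23
K→L: (3)(-3) − (4)(-5) = 11
L→M: (4)(-1) − (2)(-3) = 2
M→N: (2)(-1) − (-2)(-1) = -4
N→J: (-2)(-6) − (-1)(-1) = 11
Σ = 43
Area = |Σ|/2 = 21.5.
Net area = 181.5 − 21.5 = 160.

160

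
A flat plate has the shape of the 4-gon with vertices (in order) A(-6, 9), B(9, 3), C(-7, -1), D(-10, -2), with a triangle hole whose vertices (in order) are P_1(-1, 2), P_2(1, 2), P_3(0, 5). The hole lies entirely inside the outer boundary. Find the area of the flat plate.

Outer boundary:
Cross-terms: -99, 12, 4, -102  ⇒  Σ = -185
Area = |Σ|/2 = 92.5.
Hole:
Apply the shoelace formula: 2A = Σ (x_i·y_{i+1} − x_{i+1}·y_i), indices taken mod 3.
Σ = (-4) + (5) + (5) = 6
Area = |Σ|/2 = 3.
Net area = 92.5 − 3 = 89.5.

89.5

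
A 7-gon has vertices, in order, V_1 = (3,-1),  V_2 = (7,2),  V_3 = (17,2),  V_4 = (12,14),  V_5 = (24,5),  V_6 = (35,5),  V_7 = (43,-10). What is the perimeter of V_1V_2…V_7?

112

|V_1V_2| = √((4)² + (3)²) = √25 = 5
|V_2V_3| = √((10)² + (0)²) = √100 = 10
|V_3V_4| = √((-5)² + (12)²) = √169 = 13
|V_4V_5| = √((12)² + (-9)²) = √225 = 15
|V_5V_6| = √((11)² + (0)²) = √121 = 11
|V_6V_7| = √((8)² + (-15)²) = √289 = 17
|V_7V_1| = √((-40)² + (9)²) = √1681 = 41
Perimeter = 5 + 10 + 13 + 15 + 11 + 17 + 41 = 112.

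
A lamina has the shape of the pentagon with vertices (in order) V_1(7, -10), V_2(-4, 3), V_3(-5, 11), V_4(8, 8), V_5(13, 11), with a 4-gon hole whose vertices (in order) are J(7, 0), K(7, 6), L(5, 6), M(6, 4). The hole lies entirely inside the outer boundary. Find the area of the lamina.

194.5

Outer boundary:
Apply the surveyor's formula: 2A = Σ (x_i·y_{i+1} − x_{i+1}·y_i), indices taken mod 5.
Σ = (-19) + (-29) + (-128) + (-16) + (-207) = -399
Area = |Σ|/2 = 199.5.
Hole:
Cross-terms: 42, 12, -16, -28  ⇒  Σ = 10
Area = |Σ|/2 = 5.
Net area = 199.5 − 5 = 194.5.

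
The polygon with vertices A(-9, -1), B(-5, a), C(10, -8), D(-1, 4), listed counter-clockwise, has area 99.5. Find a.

The doubled signed area Σ (x_i y_{i+1} − x_{i+1} y_i) is linear in a.
With a=0 it equals 104; the coefficient of a is -19 (from the two edges through B).
So -19·a + 104 = 2·99.5 = 199 ⇒ a = -5.

-5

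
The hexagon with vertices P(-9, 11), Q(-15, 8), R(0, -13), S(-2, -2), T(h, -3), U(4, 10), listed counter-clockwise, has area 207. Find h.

0

Write out the shoelace sum; only the two edges meeting at T involve h:
2·Area = [((-2)·(-3) − h·(-2)) + (h·10 − 4·(-3))] + 396
       = 12·h + 414 = 414
⇒ h = 0.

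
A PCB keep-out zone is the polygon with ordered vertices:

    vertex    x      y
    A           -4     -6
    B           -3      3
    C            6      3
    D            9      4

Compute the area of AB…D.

49

Apply the surveyor's formula: 2A = Σ (x_i·y_{i+1} − x_{i+1}·y_i), indices taken mod 4.
Cross-terms: -30, -27, -3, -38  ⇒  Σ = -98
Area = |Σ|/2 = 49.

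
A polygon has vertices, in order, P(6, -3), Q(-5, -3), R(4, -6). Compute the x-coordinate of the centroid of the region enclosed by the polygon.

5/3

Apply the surveyor's formula. First the cross-terms c_i = x_i·y_{i+1} − x_{i+1}·y_i:
  -33, 42, 24  ⇒  2A = 33, A = 16.5.
Then Σ (x_i + x_{i+1})·c_i = 165, so x̄ = 165 / (6·16.5) = 5/3.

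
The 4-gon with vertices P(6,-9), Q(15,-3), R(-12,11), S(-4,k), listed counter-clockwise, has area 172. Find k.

The doubled signed area Σ (x_i y_{i+1} − x_{i+1} y_i) is linear in k.
With k=0 it equals 326; the coefficient of k is -18 (from the two edges through S).
So -18·k + 326 = 2·172 = 344 ⇒ k = -1.

-1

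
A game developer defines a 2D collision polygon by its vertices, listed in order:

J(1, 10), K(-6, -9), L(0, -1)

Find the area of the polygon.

Cross-terms: 51, 6, 1  ⇒  Σ = 58
Area = |Σ|/2 = 29.

29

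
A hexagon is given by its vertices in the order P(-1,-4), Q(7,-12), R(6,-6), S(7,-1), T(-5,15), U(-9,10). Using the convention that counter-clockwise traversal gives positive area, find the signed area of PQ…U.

Σ = (40) + (30) + (36) + (100) + (85) + (46) = 337
Signed area = Σ/2 = 168.5 (positive ⇒ counter-clockwise traversal).

168.5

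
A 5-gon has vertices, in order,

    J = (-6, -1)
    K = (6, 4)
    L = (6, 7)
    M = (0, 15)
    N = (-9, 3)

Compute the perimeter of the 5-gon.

46

|JK| = √((12)² + (5)²) = √169 = 13
|KL| = √((0)² + (3)²) = √9 = 3
|LM| = √((-6)² + (8)²) = √100 = 10
|MN| = √((-9)² + (-12)²) = √225 = 15
|NJ| = √((3)² + (-4)²) = √25 = 5
Perimeter = 13 + 3 + 10 + 15 + 5 = 46.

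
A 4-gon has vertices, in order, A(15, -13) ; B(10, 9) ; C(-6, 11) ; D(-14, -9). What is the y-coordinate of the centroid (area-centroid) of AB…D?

Apply the shoelace (surveyor's) formula. First the cross-terms c_i = x_i·y_{i+1} − x_{i+1}·y_i:
  265, 164, 208, 317  ⇒  2A = 954, A = 477.
Then Σ (y_i + y_{i+1})·c_i = -4338, so ȳ = -4338 / (6·477) = -241/159.

-241/159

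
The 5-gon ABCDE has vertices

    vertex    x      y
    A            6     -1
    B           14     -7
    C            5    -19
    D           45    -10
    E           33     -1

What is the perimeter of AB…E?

108

|AB| = √((8)² + (-6)²) = √100 = 10
|BC| = √((-9)² + (-12)²) = √225 = 15
|CD| = √((40)² + (9)²) = √1681 = 41
|DE| = √((-12)² + (9)²) = √225 = 15
|EA| = √((-27)² + (0)²) = √729 = 27
Perimeter = 10 + 15 + 41 + 15 + 27 = 108.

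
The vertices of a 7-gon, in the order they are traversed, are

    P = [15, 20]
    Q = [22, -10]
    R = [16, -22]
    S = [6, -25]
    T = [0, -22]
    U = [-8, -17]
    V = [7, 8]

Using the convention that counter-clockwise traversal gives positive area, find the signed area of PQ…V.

-707.5

Σ = (-590) + (-324) + (-268) + (-132) + (-176) + (55) + (20) = -1415
Signed area = Σ/2 = -707.5 (negative ⇒ clockwise traversal).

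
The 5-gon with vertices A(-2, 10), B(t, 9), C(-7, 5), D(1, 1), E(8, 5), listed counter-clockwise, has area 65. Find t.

-2

Write out the shoelace sum; only the two edges meeting at B involve t:
2·Area = [((-2)·9 − t·10) + (t·5 − (-7)·9)] + 75
       = -5·t + 120 = 130
⇒ t = -2.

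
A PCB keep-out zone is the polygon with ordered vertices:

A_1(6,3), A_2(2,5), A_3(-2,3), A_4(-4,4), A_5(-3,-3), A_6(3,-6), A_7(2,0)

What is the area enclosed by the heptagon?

Apply Gauss's area formula: 2A = Σ (x_i·y_{i+1} − x_{i+1}·y_i), indices taken mod 7.
Σ = (24) + (16) + (4) + (24) + (27) + (12) + (6) = 113
Area = |Σ|/2 = 56.5.

56.5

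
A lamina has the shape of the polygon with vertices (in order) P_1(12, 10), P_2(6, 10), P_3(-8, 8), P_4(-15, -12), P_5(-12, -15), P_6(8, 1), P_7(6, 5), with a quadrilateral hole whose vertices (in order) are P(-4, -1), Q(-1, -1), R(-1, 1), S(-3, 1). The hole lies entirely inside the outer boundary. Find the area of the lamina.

308.5

Outer boundary:
Apply the surveyor's formula: 2A = Σ (x_i·y_{i+1} − x_{i+1}·y_i), indices taken mod 7.
Σ = (60) + (128) + (216) + (81) + (108) + (34) + (0) = 627
Area = |Σ|/2 = 313.5.
Hole:
Apply the surveyor's formula: 2A = Σ (x_i·y_{i+1} − x_{i+1}·y_i), indices taken mod 4.
Σ = (3) + (-2) + (2) + (7) = 10
Area = |Σ|/2 = 5.
Net area = 313.5 − 5 = 308.5.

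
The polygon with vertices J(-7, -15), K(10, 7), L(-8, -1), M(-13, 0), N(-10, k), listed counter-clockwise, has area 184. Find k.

The doubled signed area Σ (x_i y_{i+1} − x_{i+1} y_i) is linear in k.
With k=0 it equals 284; the coefficient of k is -6 (from the two edges through N).
So -6·k + 284 = 2·184 = 368 ⇒ k = -14.

-14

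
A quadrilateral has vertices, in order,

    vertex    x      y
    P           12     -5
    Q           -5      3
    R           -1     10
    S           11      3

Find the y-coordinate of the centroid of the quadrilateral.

8/3

Apply the shoelace (surveyor's) formula. First the cross-terms c_i = x_i·y_{i+1} − x_{i+1}·y_i:
  11, -47, -113, -91  ⇒  2A = -240, A = -120.
Then Σ (y_i + y_{i+1})·c_i = -1920, so ȳ = -1920 / (6·(-120)) = 8/3.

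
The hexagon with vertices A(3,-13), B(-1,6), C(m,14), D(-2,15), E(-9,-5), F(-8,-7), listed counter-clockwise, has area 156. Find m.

The doubled signed area Σ (x_i y_{i+1} − x_{i+1} y_i) is linear in m.
With m=0 it equals 312; the coefficient of m is 9 (from the two edges through C).
So 9·m + 312 = 2·156 = 312 ⇒ m = 0.

0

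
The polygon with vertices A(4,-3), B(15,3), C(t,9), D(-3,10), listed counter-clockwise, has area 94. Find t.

0

Write out the shoelace sum; only the two edges meeting at C involve t:
2·Area = [(15·9 − t·3) + (t·10 − (-3)·9)] + 26
       = 7·t + 188 = 188
⇒ t = 0.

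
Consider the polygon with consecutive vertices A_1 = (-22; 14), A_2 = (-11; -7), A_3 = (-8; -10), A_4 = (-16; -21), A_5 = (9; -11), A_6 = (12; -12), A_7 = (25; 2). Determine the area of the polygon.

738.5

Σ = (308) + (54) + (8) + (365) + (24) + (324) + (394) = 1477
Area = |Σ|/2 = 738.5.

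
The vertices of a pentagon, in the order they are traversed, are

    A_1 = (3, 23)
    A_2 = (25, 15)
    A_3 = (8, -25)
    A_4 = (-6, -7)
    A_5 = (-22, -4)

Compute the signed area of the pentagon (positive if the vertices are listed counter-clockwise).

-1052.5

Apply Gauss's area formula: 2A = Σ (x_i·y_{i+1} − x_{i+1}·y_i), indices taken mod 5.
Σ = (-530) + (-745) + (-206) + (-130) + (-494) = -2105
Signed area = Σ/2 = -1052.5 (negative ⇒ clockwise traversal).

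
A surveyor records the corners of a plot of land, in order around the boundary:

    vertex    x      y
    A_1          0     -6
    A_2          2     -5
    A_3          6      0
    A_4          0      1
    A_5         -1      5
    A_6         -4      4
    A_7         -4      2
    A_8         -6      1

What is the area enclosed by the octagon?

58.5

Cross-terms: 12, 30, 6, 1, 16, 8, 8, 36  ⇒  Σ = 117
Area = |Σ|/2 = 58.5.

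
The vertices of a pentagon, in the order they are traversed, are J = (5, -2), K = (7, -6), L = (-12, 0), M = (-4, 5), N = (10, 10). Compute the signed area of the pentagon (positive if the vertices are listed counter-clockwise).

-154

Apply the surveyor's formula: 2A = Σ (x_i·y_{i+1} − x_{i+1}·y_i), indices taken mod 5.
J→K: (5)(-6) − (7)(-2) = -16
K→L: (7)(0) − (-12)(-6) = -72
L→M: (-12)(5) − (-4)(0) = -60
M→N: (-4)(10) − (10)(5) = -90
N→J: (10)(-2) − (5)(10) = -70
Σ = -308
Signed area = Σ/2 = -154 (negative ⇒ clockwise traversal).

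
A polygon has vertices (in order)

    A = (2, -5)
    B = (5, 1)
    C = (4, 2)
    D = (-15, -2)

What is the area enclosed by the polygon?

67

A→B: (2)(1) − (5)(-5) = 27
B→C: (5)(2) − (4)(1) = 6
C→D: (4)(-2) − (-15)(2) = 22
D→A: (-15)(-5) − (2)(-2) = 79
Σ = 134
Area = |Σ|/2 = 67.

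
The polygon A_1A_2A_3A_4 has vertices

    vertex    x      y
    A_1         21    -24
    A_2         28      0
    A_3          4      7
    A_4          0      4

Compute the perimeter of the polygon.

|A_1A_2| = √((7)² + (24)²) = √625 = 25
|A_2A_3| = √((-24)² + (7)²) = √625 = 25
|A_3A_4| = √((-4)² + (-3)²) = √25 = 5
|A_4A_1| = √((21)² + (-28)²) = √1225 = 35
Perimeter = 25 + 25 + 5 + 35 = 90.

90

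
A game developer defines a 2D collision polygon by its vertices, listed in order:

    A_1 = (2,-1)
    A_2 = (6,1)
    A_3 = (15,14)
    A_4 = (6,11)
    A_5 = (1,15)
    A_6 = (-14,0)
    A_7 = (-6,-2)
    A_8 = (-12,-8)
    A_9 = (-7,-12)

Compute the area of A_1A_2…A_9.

309

Apply Gauss's area formula: 2A = Σ (x_i·y_{i+1} − x_{i+1}·y_i), indices taken mod 9.
A_1→A_2: (2)(1) − (6)(-1) = 8
A_2→A_3: (6)(14) − (15)(1) = 69
A_3→A_4: (15)(11) − (6)(14) = 81
A_4→A_5: (6)(15) − (1)(11) = 79
A_5→A_6: (1)(0) − (-14)(15) = 210
A_6→A_7: (-14)(-2) − (-6)(0) = 28
A_7→A_8: (-6)(-8) − (-12)(-2) = 24
A_8→A_9: (-12)(-12) − (-7)(-8) = 88
A_9→A_1: (-7)(-1) − (2)(-12) = 31
Σ = 618
Area = |Σ|/2 = 309.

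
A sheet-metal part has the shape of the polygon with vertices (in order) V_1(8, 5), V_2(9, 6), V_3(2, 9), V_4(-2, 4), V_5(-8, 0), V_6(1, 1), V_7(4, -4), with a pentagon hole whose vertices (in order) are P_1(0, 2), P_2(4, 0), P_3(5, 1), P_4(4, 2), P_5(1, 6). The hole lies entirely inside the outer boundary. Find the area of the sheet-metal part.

70

Outer boundary:
Apply the shoelace (surveyor's) formula: 2A = Σ (x_i·y_{i+1} − x_{i+1}·y_i), indices taken mod 7.
Cross-terms: 3, 69, 26, 32, -8, -8, 52  ⇒  Σ = 166
Area = |Σ|/2 = 83.
Hole:
Apply Gauss's area formula: 2A = Σ (x_i·y_{i+1} − x_{i+1}·y_i), indices taken mod 5.
Cross-terms: -8, 4, 6, 22, 2  ⇒  Σ = 26
Area = |Σ|/2 = 13.
Net area = 83 − 13 = 70.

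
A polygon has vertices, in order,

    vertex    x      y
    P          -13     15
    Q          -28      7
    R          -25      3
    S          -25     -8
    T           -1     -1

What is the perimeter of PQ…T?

78

|PQ| = √((-15)² + (-8)²) = √289 = 17
|QR| = √((3)² + (-4)²) = √25 = 5
|RS| = √((0)² + (-11)²) = √121 = 11
|ST| = √((24)² + (7)²) = √625 = 25
|TP| = √((-12)² + (16)²) = √400 = 20
Perimeter = 17 + 5 + 11 + 25 + 20 = 78.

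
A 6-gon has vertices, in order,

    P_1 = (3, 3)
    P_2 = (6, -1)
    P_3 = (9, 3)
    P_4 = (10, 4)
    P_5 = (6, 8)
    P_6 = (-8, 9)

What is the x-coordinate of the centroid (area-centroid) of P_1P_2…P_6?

Apply the shoelace formula. First the cross-terms c_i = x_i·y_{i+1} − x_{i+1}·y_i:
  -21, 27, 6, 56, 118, -51  ⇒  2A = 135, A = 67.5.
Then Σ (x_i + x_{i+1})·c_i = 1245, so x̄ = 1245 / (6·67.5) = 83/27.

83/27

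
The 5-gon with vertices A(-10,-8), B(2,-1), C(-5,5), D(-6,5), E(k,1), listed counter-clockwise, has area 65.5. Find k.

Write out the shoelace sum; only the two edges meeting at E involve k:
2·Area = [((-6)·1 − k·5) + (k·(-8) − (-10)·1)] + 36
       = -13·k + 40 = 131
⇒ k = -7.

-7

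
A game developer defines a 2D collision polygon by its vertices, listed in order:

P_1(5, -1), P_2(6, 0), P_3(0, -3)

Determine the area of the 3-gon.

P_1→P_2: (5)(0) − (6)(-1) = 6
P_2→P_3: (6)(-3) − (0)(0) = -18
P_3→P_1: (0)(-1) − (5)(-3) = 15
Σ = 3
Area = |Σ|/2 = 1.5.

1.5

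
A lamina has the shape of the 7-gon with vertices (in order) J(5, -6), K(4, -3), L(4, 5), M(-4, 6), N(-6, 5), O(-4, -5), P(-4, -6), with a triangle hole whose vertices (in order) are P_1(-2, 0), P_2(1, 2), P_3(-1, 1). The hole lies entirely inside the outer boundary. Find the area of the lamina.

104

Outer boundary:
Apply Gauss's area formula: 2A = Σ (x_i·y_{i+1} − x_{i+1}·y_i), indices taken mod 7.
J→K: (5)(-3) − (4)(-6) = 9
K→L: (4)(5) − (4)(-3) = 32
L→M: (4)(6) − (-4)(5) = 44
M→N: (-4)(5) − (-6)(6) = 16
N→O: (-6)(-5) − (-4)(5) = 50
O→P: (-4)(-6) − (-4)(-5) = 4
P→J: (-4)(-6) − (5)(-6) = 54
Σ = 209
Area = |Σ|/2 = 104.5.
Hole:
P_1→P_2: (-2)(2) − (1)(0) = -4
P_2→P_3: (1)(1) − (-1)(2) = 3
P_3→P_1: (-1)(0) − (-2)(1) = 2
Σ = 1
Area = |Σ|/2 = 0.5.
Net area = 104.5 − 0.5 = 104.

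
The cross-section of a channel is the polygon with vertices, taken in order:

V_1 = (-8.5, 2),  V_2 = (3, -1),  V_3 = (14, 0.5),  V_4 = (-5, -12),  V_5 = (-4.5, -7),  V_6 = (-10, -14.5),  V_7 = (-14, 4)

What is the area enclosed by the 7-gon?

Apply Gauss's area formula: 2A = Σ (x_i·y_{i+1} − x_{i+1}·y_i), indices taken mod 7.
Σ = (2.5) + (15.5) + (-165.5) + (-19) + (-4.75) + (-243) + (6) = -408.25
Area = |Σ|/2 = 204.125.

204.125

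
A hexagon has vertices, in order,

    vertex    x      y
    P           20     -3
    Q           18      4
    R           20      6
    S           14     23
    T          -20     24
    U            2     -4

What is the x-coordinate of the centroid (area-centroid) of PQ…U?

317/90

Apply Gauss's area formula. First the cross-terms c_i = x_i·y_{i+1} − x_{i+1}·y_i:
  134, 28, 376, 796, 32, 74  ⇒  2A = 1440, A = 720.
Then Σ (x_i + x_{i+1})·c_i = 15216, so x̄ = 15216 / (6·720) = 317/90.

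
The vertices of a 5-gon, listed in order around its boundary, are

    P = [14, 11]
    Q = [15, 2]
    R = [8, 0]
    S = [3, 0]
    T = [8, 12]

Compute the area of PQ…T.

98.5

Σ = (-137) + (-16) + (0) + (36) + (-80) = -197
Area = |Σ|/2 = 98.5.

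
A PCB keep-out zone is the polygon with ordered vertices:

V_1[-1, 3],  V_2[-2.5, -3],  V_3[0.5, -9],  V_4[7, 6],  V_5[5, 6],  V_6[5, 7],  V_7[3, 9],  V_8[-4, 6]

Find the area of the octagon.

94.75

Apply the shoelace (surveyor's) formula: 2A = Σ (x_i·y_{i+1} − x_{i+1}·y_i), indices taken mod 8.
Σ = (10.5) + (24) + (66) + (12) + (5) + (24) + (54) + (-6) = 189.5
Area = |Σ|/2 = 94.75.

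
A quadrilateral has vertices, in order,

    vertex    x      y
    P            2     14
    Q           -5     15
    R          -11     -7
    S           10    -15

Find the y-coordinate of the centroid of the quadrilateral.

-56/141

Apply the shoelace formula. First the cross-terms c_i = x_i·y_{i+1} − x_{i+1}·y_i:
  100, 200, 235, 170  ⇒  2A = 705, A = 352.5.
Then Σ (y_i + y_{i+1})·c_i = -840, so ȳ = -840 / (6·352.5) = -56/141.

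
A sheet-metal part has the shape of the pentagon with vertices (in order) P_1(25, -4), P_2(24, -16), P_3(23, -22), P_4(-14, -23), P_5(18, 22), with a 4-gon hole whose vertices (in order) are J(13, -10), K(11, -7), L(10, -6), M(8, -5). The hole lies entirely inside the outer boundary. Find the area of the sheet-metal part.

Outer boundary:
Apply the surveyor's formula: 2A = Σ (x_i·y_{i+1} − x_{i+1}·y_i), indices taken mod 5.
P_1→P_2: (25)(-16) − (24)(-4) = -304
P_2→P_3: (24)(-22) − (23)(-16) = -160
P_3→P_4: (23)(-23) − (-14)(-22) = -837
P_4→P_5: (-14)(22) − (18)(-23) = 106
P_5→P_1: (18)(-4) − (25)(22) = -622
Σ = -1817
Area = |Σ|/2 = 908.5.
Hole:
J→K: (13)(-7) − (11)(-10) = 19
K→L: (11)(-6) − (10)(-7) = 4
L→M: (10)(-5) − (8)(-6) = -2
M→J: (8)(-10) − (13)(-5) = -15
Σ = 6
Area = |Σ|/2 = 3.
Net area = 908.5 − 3 = 905.5.

905.5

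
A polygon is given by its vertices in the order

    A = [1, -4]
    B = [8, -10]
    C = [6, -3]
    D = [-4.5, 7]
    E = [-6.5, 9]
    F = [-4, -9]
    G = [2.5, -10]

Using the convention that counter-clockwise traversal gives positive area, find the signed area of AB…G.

124.25

Σ = (22) + (36) + (28.5) + (5) + (94.5) + (62.5) + (0) = 248.5
Signed area = Σ/2 = 124.25 (positive ⇒ counter-clockwise traversal).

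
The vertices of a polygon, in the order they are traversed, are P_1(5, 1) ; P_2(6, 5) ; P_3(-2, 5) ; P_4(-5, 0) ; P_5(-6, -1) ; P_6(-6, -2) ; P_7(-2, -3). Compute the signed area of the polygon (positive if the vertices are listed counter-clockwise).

Apply Gauss's area formula: 2A = Σ (x_i·y_{i+1} − x_{i+1}·y_i), indices taken mod 7.
Σ = (19) + (40) + (25) + (5) + (6) + (14) + (13) = 122
Signed area = Σ/2 = 61 (positive ⇒ counter-clockwise traversal).

61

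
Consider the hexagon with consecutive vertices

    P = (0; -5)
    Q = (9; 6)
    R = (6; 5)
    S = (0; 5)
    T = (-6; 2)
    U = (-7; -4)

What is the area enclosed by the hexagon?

93.5

Cross-terms: 45, 9, 30, 30, 38, 35  ⇒  Σ = 187
Area = |Σ|/2 = 93.5.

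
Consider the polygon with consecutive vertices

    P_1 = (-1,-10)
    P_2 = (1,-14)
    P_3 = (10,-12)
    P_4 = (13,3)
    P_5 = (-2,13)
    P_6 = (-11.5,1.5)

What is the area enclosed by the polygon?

Apply the surveyor's formula: 2A = Σ (x_i·y_{i+1} − x_{i+1}·y_i), indices taken mod 6.
Σ = (24) + (128) + (186) + (175) + (146.5) + (116.5) = 776
Area = |Σ|/2 = 388.

388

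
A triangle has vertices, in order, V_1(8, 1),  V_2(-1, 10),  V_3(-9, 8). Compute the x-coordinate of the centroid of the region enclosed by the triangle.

-2/3

Apply the shoelace (surveyor's) formula. First the cross-terms c_i = x_i·y_{i+1} − x_{i+1}·y_i:
  81, 82, -73  ⇒  2A = 90, A = 45.
Then Σ (x_i + x_{i+1})·c_i = -180, so x̄ = -180 / (6·45) = -2/3.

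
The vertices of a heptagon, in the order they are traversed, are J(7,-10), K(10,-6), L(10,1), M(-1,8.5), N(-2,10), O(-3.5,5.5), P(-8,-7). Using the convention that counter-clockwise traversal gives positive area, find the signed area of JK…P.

221.25

Σ = (58) + (70) + (86) + (7) + (24) + (68.5) + (129) = 442.5
Signed area = Σ/2 = 221.25 (positive ⇒ counter-clockwise traversal).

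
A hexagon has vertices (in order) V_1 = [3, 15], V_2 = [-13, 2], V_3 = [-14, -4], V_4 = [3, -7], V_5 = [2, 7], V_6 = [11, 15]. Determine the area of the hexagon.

Apply the shoelace (surveyor's) formula: 2A = Σ (x_i·y_{i+1} − x_{i+1}·y_i), indices taken mod 6.
Σ = (201) + (80) + (110) + (35) + (-47) + (120) = 499
Area = |Σ|/2 = 249.5.

249.5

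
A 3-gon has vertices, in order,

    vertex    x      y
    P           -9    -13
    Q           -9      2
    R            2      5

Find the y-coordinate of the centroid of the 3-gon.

-2

Apply the surveyor's formula. First the cross-terms c_i = x_i·y_{i+1} − x_{i+1}·y_i:
  -135, -49, 19  ⇒  2A = -165, A = -82.5.
Then Σ (y_i + y_{i+1})·c_i = 990, so ȳ = 990 / (6·(-82.5)) = -2.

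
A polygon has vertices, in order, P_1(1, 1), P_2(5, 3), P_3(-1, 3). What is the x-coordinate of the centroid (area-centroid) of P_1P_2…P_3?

5/3

Apply the shoelace (surveyor's) formula. First the cross-terms c_i = x_i·y_{i+1} − x_{i+1}·y_i:
  -2, 18, -4  ⇒  2A = 12, A = 6.
Then Σ (x_i + x_{i+1})·c_i = 60, so x̄ = 60 / (6·6) = 5/3.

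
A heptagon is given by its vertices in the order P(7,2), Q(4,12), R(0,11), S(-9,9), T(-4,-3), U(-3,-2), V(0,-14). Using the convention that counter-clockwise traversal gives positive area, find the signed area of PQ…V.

210.5

Apply Gauss's area formula: 2A = Σ (x_i·y_{i+1} − x_{i+1}·y_i), indices taken mod 7.
P→Q: (7)(12) − (4)(2) = 76
Q→R: (4)(11) − (0)(12) = 44
R→S: (0)(9) − (-9)(11) = 99
S→T: (-9)(-3) − (-4)(9) = 63
T→U: (-4)(-2) − (-3)(-3) = -1
U→V: (-3)(-14) − (0)(-2) = 42
V→P: (0)(2) − (7)(-14) = 98
Σ = 421
Signed area = Σ/2 = 210.5 (positive ⇒ counter-clockwise traversal).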